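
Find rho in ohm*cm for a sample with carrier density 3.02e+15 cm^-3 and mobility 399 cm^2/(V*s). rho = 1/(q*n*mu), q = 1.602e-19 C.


Step 1: sigma = q * n * mu = 1.602e-19 * 3.02e+15 * 399 = 1.93038e-01 S/cm
Step 2: rho = 1 / sigma = 1 / 1.93038e-01 = 5.18 ohm*cm

5.18


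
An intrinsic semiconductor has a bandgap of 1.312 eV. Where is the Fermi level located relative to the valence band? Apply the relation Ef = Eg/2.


Step 1: For an intrinsic semiconductor, the Fermi level sits at midgap.
Step 2: Ef = Eg / 2 = 1.312 / 2 = 0.656 eV

0.656


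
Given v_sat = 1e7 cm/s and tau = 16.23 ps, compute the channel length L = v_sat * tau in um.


Step 1: tau in seconds = 16.23 ps * 1e-12 = 1.6230e-11 s
Step 2: L = v_sat * tau = 1e7 * 1.6230e-11 = 1.6230e-04 cm
Step 3: L in um = 1.6230e-04 * 1e4 = 1.623 um

1.623


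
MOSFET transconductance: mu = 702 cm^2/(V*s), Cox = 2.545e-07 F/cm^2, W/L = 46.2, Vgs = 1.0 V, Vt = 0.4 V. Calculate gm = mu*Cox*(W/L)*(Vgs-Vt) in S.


Step 1: Vov = Vgs - Vt = 1.0 - 0.4 = 0.6 V
Step 2: gm = mu * Cox * (W/L) * Vov
Step 3: gm = 702 * 2.545e-07 * 46.2 * 0.6 = 4.95e-03 S

4.95e-03


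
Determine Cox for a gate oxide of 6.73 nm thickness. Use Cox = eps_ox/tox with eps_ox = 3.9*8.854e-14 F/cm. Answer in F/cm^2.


Step 1: eps_ox = 3.9 * 8.854e-14 = 3.45306e-13 F/cm
Step 2: tox in cm = 6.73 nm * 1e-7 = 6.7300e-07 cm
Step 3: Cox = 3.45306e-13 / 6.7300e-07 = 5.13e-07 F/cm^2

5.13e-07


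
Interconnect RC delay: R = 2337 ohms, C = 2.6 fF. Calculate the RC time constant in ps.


Step 1: tau = R * C
Step 2: tau = 2337 * 2.6 fF = 2337 * 2.6e-15 F
Step 3: tau = 6.0762e-12 s = 6.0762 ps

6.0762


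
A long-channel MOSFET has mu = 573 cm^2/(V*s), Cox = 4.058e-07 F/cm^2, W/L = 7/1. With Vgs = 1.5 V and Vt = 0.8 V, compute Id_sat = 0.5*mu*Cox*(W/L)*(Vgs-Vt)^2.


Step 1: Overdrive voltage Vov = Vgs - Vt = 1.5 - 0.8 = 0.7 V
Step 2: W/L = 7/1 = 7
Step 3: Id = 0.5 * 573 * 4.058e-07 * 7 * 0.7^2
Step 4: Id = 3.99e-04 A

3.99e-04


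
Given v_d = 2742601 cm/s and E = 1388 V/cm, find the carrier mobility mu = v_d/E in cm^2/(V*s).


Step 1: mu = v_d / E
Step 2: mu = 2742601 / 1388
Step 3: mu = 1975.94 cm^2/(V*s)

1975.94


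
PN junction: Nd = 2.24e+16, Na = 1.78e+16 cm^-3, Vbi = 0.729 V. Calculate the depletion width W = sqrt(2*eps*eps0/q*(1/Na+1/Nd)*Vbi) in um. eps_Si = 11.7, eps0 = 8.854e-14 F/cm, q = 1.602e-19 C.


Step 1: 1/Na + 1/Nd = 1/1.78e+16 + 1/2.24e+16 = 1.00823e-16
Step 2: 2*eps*eps0/q = 2*11.7*8.854e-14/1.602e-19 = 1.293281e+07
Step 3: W^2 = 1.293281e+07 * 1.00823e-16 * 0.729 = 9.50561e-10
Step 4: W = sqrt(9.50561e-10) = 3.083e-05 cm = 0.3083 um

0.3083


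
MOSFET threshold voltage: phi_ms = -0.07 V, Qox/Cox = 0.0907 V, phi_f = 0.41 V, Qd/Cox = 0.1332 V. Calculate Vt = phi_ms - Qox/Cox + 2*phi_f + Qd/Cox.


Step 1: Vt = phi_ms - Qox/Cox + 2*phi_f + Qd/Cox
Step 2: Vt = -0.07 - 0.0907 + 2*0.41 + 0.1332
Step 3: Vt = -0.07 - 0.0907 + 0.82 + 0.1332
Step 4: Vt = 0.7925 V

0.7925


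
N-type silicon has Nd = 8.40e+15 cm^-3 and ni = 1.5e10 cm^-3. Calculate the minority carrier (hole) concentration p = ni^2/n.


Step 1: Since Nd >> ni, n ≈ Nd = 8.40e+15 cm^-3
Step 2: p = ni^2 / n = (1.5e10)^2 / 8.40e+15
Step 3: p = 2.25e20 / 8.40e+15 = 2.68e+04 cm^-3

2.68e+04


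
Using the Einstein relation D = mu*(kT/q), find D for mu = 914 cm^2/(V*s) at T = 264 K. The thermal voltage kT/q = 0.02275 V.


Step 1: D = mu * (kT/q)
Step 2: D = 914 * 0.02275
Step 3: D = 20.79 cm^2/s

20.79


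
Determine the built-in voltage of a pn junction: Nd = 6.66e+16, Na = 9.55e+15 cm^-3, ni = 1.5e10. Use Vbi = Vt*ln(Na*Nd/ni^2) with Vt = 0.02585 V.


Step 1: Compute Na*Nd/ni^2 = 9.55e+15 * 6.66e+16 / (1.5e10)^2 = 2.8268e+12
Step 2: ln(2.8268e+12) = 28.6702
Step 3: Vbi = 0.02585 * 28.6702 = 0.741 V

0.741


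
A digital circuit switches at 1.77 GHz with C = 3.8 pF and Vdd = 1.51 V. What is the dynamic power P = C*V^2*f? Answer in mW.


Step 1: V^2 = 1.51^2 = 2.2801 V^2
Step 2: P = C*V^2*f = 3.8e-12 F * 2.2801 * 1.77e9 Hz
Step 3: P = 1.53359526e-02 W
Step 4: P = 15.336 mW

15.336


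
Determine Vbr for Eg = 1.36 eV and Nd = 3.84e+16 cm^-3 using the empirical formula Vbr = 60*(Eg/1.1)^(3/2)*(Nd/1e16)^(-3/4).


Step 1: Eg/1.1 = 1.36/1.1 = 1.236364
Step 2: (Eg/1.1)^1.5 = 1.236364^1.5 = 1.374737
Step 3: (Nd/1e16)^(-0.75) = (3.84)^(-0.75) = 0.364545
Step 4: Vbr = 60 * 1.374737 * 0.364545 = 30.1 V

30.1


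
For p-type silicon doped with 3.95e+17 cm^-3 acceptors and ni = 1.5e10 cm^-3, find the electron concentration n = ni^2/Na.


Step 1: Majority hole concentration p ≈ Na = 3.95e+17 cm^-3
Step 2: n = ni^2 / Na = (1.5e10)^2 / 3.95e+17
Step 3: n = 5.70e+02 cm^-3

5.70e+02


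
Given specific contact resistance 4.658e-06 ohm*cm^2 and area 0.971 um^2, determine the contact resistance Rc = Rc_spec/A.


Step 1: Convert area to cm^2: 0.971 um^2 = 9.7100e-09 cm^2
Step 2: Rc = Rc_spec / A = 4.658e-06 / 9.7100e-09
Step 3: Rc = 4.80e+02 ohms

4.80e+02


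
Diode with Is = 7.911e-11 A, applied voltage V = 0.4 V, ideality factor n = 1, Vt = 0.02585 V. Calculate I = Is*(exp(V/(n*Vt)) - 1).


Step 1: V/(n*Vt) = 0.4/(1*0.02585) = 15.4739
Step 2: exp(15.4739) = 5.2508e+06
Step 3: I = 7.911e-11 * (5.2508e+06 - 1) = 4.15e-04 A

4.15e-04


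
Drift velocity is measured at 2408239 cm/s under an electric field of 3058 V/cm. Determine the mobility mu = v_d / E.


Step 1: mu = v_d / E
Step 2: mu = 2408239 / 3058
Step 3: mu = 787.52 cm^2/(V*s)

787.52


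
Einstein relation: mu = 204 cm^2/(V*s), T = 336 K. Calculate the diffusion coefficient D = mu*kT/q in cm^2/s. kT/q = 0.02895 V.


Step 1: D = mu * (kT/q)
Step 2: D = 204 * 0.02895
Step 3: D = 5.91 cm^2/s

5.91


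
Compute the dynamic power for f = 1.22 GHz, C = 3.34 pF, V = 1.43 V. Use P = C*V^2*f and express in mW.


Step 1: V^2 = 1.43^2 = 2.0449 V^2
Step 2: P = C*V^2*f = 3.34e-12 F * 2.0449 * 1.22e9 Hz
Step 3: P = 8.33255852e-03 W
Step 4: P = 8.333 mW

8.333


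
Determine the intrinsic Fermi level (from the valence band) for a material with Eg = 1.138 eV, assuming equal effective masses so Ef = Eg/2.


Step 1: For an intrinsic semiconductor, the Fermi level sits at midgap.
Step 2: Ef = Eg / 2 = 1.138 / 2 = 0.569 eV

0.569


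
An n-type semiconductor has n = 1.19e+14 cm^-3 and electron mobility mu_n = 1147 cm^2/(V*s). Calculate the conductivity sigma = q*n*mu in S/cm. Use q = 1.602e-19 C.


Step 1: sigma = q * n * mu
Step 2: sigma = 1.602e-19 * 1.19e+14 * 1147
Step 3: sigma = 2.187e-02 S/cm

2.187e-02


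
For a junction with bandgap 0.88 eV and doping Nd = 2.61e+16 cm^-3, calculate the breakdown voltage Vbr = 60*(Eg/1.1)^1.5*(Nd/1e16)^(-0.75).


Step 1: Eg/1.1 = 0.88/1.1 = 0.800000
Step 2: (Eg/1.1)^1.5 = 0.800000^1.5 = 0.715542
Step 3: (Nd/1e16)^(-0.75) = (2.61)^(-0.75) = 0.486990
Step 4: Vbr = 60 * 0.715542 * 0.486990 = 20.9 V

20.9


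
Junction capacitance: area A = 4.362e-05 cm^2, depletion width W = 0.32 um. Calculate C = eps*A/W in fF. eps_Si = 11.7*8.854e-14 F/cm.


Step 1: eps_Si = 11.7 * 8.854e-14 = 1.035918e-12 F/cm
Step 2: W in cm = 0.32 * 1e-4 = 3.20e-05 cm
Step 3: C = 1.035918e-12 * 4.362e-05 / 3.20e-05 = 1.412086e-12 F
Step 4: C = 1412.09 fF

1412.09


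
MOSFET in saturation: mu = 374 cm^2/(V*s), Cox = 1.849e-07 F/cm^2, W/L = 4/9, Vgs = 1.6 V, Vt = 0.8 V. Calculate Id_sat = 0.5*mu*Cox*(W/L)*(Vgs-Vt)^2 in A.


Step 1: Overdrive voltage Vov = Vgs - Vt = 1.6 - 0.8 = 0.8 V
Step 2: W/L = 4/9 = 0.444444
Step 3: Id = 0.5 * 374 * 1.849e-07 * 0.444444 * 0.8^2
Step 4: Id = 9.84e-06 A

9.84e-06


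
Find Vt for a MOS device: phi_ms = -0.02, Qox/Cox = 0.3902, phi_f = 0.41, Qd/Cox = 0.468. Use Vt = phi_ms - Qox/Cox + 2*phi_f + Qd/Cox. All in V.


Step 1: Vt = phi_ms - Qox/Cox + 2*phi_f + Qd/Cox
Step 2: Vt = -0.02 - 0.3902 + 2*0.41 + 0.468
Step 3: Vt = -0.02 - 0.3902 + 0.82 + 0.468
Step 4: Vt = 0.8778 V

0.8778


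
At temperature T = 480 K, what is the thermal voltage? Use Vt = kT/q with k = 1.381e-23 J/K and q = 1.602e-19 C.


Step 1: kT = 1.381e-23 * 480 = 6.6288e-21 J
Step 2: Vt = kT/q = 6.6288e-21 / 1.602e-19
Step 3: Vt = 0.04138 V

0.04138


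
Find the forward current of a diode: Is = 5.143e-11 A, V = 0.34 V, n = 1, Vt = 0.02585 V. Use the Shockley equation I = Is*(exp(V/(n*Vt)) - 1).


Step 1: V/(n*Vt) = 0.34/(1*0.02585) = 13.1528
Step 2: exp(13.1528) = 5.1545e+05
Step 3: I = 5.143e-11 * (5.1545e+05 - 1) = 2.65e-05 A

2.65e-05


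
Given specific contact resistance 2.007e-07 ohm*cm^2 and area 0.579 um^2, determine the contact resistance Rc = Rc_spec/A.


Step 1: Convert area to cm^2: 0.579 um^2 = 5.7900e-09 cm^2
Step 2: Rc = Rc_spec / A = 2.007e-07 / 5.7900e-09
Step 3: Rc = 3.47e+01 ohms

3.47e+01


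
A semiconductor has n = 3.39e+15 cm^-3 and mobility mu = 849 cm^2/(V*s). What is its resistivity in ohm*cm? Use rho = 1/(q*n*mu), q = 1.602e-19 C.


Step 1: sigma = q * n * mu = 1.602e-19 * 3.39e+15 * 849 = 4.61073e-01 S/cm
Step 2: rho = 1 / sigma = 1 / 4.61073e-01 = 2.169 ohm*cm

2.169


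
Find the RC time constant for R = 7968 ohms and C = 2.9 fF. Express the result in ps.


Step 1: tau = R * C
Step 2: tau = 7968 * 2.9 fF = 7968 * 2.9e-15 F
Step 3: tau = 2.31072e-11 s = 23.1072 ps

23.1072


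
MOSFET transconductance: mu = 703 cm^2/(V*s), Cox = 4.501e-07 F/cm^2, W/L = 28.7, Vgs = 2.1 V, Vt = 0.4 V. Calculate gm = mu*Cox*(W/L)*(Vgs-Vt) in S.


Step 1: Vov = Vgs - Vt = 2.1 - 0.4 = 1.7 V
Step 2: gm = mu * Cox * (W/L) * Vov
Step 3: gm = 703 * 4.501e-07 * 28.7 * 1.7 = 1.54e-02 S

1.54e-02


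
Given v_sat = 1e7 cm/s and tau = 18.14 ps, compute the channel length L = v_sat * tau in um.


Step 1: tau in seconds = 18.14 ps * 1e-12 = 1.8140e-11 s
Step 2: L = v_sat * tau = 1e7 * 1.8140e-11 = 1.8140e-04 cm
Step 3: L in um = 1.8140e-04 * 1e4 = 1.814 um

1.814


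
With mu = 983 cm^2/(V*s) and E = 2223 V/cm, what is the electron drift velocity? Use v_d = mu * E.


Step 1: v_d = mu * E
Step 2: v_d = 983 * 2223 = 2185209
Step 3: v_d = 2.19e+06 cm/s

2.19e+06


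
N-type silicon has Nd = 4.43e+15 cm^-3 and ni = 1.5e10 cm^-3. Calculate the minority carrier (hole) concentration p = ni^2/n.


Step 1: Since Nd >> ni, n ≈ Nd = 4.43e+15 cm^-3
Step 2: p = ni^2 / n = (1.5e10)^2 / 4.43e+15
Step 3: p = 2.25e20 / 4.43e+15 = 5.08e+04 cm^-3

5.08e+04


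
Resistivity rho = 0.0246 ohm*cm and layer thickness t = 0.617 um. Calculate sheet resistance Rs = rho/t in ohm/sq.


Step 1: Convert thickness to cm: t = 0.617 um = 6.1700e-05 cm
Step 2: Rs = rho / t = 0.0246 / 6.1700e-05
Step 3: Rs = 398.7 ohm/sq

398.7


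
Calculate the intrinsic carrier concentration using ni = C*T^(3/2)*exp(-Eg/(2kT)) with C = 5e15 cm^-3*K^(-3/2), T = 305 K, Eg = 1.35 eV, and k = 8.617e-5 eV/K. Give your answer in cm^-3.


Step 1: Compute kT = 8.617e-5 * 305 = 0.02628185 eV
Step 2: Exponent = -Eg/(2kT) = -1.35/(2*0.02628185) = -25.68312
Step 3: T^(3/2) = 305^1.5 = 5326.60
Step 4: ni = 5e15 * 5326.60 * exp(-25.68312) = 1.87e+08 cm^-3

1.87e+08


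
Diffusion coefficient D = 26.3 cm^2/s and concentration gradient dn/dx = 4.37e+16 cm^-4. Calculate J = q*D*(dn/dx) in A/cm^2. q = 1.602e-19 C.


Step 1: J = q * D * (dn/dx)
Step 2: J = 1.602e-19 * 26.3 * 4.37e+16
Step 3: J = 1.84e-01 A/cm^2

1.84e-01


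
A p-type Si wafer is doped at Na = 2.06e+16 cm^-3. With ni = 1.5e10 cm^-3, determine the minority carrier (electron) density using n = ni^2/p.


Step 1: Majority hole concentration p ≈ Na = 2.06e+16 cm^-3
Step 2: n = ni^2 / Na = (1.5e10)^2 / 2.06e+16
Step 3: n = 1.09e+04 cm^-3

1.09e+04


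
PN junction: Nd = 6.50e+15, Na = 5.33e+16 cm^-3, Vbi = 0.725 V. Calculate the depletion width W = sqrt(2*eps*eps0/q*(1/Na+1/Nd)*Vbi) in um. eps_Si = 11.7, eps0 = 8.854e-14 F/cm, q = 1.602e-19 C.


Step 1: 1/Na + 1/Nd = 1/5.33e+16 + 1/6.50e+15 = 1.72608e-16
Step 2: 2*eps*eps0/q = 2*11.7*8.854e-14/1.602e-19 = 1.293281e+07
Step 3: W^2 = 1.293281e+07 * 1.72608e-16 * 0.725 = 1.61842e-09
Step 4: W = sqrt(1.61842e-09) = 4.023e-05 cm = 0.4023 um

0.4023


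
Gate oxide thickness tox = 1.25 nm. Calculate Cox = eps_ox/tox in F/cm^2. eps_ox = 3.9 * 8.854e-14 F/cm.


Step 1: eps_ox = 3.9 * 8.854e-14 = 3.45306e-13 F/cm
Step 2: tox in cm = 1.25 nm * 1e-7 = 1.2500e-07 cm
Step 3: Cox = 3.45306e-13 / 1.2500e-07 = 2.76e-06 F/cm^2

2.76e-06


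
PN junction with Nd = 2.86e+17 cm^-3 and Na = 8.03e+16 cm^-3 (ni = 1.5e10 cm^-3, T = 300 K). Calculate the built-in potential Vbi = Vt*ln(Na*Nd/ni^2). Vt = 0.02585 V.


Step 1: Compute Na*Nd/ni^2 = 8.03e+16 * 2.86e+17 / (1.5e10)^2 = 1.0207e+14
Step 2: ln(1.0207e+14) = 32.2567
Step 3: Vbi = 0.02585 * 32.2567 = 0.834 V

0.834


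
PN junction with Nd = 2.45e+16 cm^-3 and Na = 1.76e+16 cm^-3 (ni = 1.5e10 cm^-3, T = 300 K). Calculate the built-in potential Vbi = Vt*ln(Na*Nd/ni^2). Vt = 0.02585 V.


Step 1: Compute Na*Nd/ni^2 = 1.76e+16 * 2.45e+16 / (1.5e10)^2 = 1.9164e+12
Step 2: ln(1.9164e+12) = 28.2815
Step 3: Vbi = 0.02585 * 28.2815 = 0.731 V

0.731


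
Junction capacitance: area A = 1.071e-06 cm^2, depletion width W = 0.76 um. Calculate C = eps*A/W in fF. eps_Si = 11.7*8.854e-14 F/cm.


Step 1: eps_Si = 11.7 * 8.854e-14 = 1.035918e-12 F/cm
Step 2: W in cm = 0.76 * 1e-4 = 7.60e-05 cm
Step 3: C = 1.035918e-12 * 1.071e-06 / 7.60e-05 = 1.459827e-14 F
Step 4: C = 14.6 fF

14.6


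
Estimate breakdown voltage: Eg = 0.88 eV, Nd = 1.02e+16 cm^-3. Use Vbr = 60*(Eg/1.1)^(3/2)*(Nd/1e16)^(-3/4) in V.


Step 1: Eg/1.1 = 0.88/1.1 = 0.800000
Step 2: (Eg/1.1)^1.5 = 0.800000^1.5 = 0.715542
Step 3: (Nd/1e16)^(-0.75) = (1.02)^(-0.75) = 0.985258
Step 4: Vbr = 60 * 0.715542 * 0.985258 = 42.3 V

42.3


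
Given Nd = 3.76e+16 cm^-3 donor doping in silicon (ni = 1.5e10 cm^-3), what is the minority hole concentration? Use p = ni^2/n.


Step 1: Since Nd >> ni, n ≈ Nd = 3.76e+16 cm^-3
Step 2: p = ni^2 / n = (1.5e10)^2 / 3.76e+16
Step 3: p = 2.25e20 / 3.76e+16 = 5.98e+03 cm^-3

5.98e+03


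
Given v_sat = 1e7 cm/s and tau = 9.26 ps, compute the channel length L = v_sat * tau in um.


Step 1: tau in seconds = 9.26 ps * 1e-12 = 9.2600e-12 s
Step 2: L = v_sat * tau = 1e7 * 9.2600e-12 = 9.2600e-05 cm
Step 3: L in um = 9.2600e-05 * 1e4 = 0.926 um

0.926


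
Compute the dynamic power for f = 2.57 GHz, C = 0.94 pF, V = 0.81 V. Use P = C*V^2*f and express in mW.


Step 1: V^2 = 0.81^2 = 0.6561 V^2
Step 2: P = C*V^2*f = 0.94e-12 F * 0.6561 * 2.57e9 Hz
Step 3: P = 1.58500638e-03 W
Step 4: P = 1.585 mW

1.585


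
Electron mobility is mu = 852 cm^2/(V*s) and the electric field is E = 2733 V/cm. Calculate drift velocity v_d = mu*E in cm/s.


Step 1: v_d = mu * E
Step 2: v_d = 852 * 2733 = 2328516
Step 3: v_d = 2.33e+06 cm/s

2.33e+06


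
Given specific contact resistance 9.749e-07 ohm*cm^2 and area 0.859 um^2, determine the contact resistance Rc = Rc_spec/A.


Step 1: Convert area to cm^2: 0.859 um^2 = 8.5900e-09 cm^2
Step 2: Rc = Rc_spec / A = 9.749e-07 / 8.5900e-09
Step 3: Rc = 1.13e+02 ohms

1.13e+02


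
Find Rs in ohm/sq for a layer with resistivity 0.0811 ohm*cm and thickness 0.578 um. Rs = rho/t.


Step 1: Convert thickness to cm: t = 0.578 um = 5.7800e-05 cm
Step 2: Rs = rho / t = 0.0811 / 5.7800e-05
Step 3: Rs = 1403.1 ohm/sq

1403.1


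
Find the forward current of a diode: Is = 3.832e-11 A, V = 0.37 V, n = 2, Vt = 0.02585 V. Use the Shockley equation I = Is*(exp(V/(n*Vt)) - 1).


Step 1: V/(n*Vt) = 0.37/(2*0.02585) = 7.1567
Step 2: exp(7.1567) = 1.2827e+03
Step 3: I = 3.832e-11 * (1.2827e+03 - 1) = 4.91e-08 A

4.91e-08


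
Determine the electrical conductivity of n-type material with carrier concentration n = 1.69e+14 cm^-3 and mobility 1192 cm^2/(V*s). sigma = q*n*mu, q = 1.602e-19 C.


Step 1: sigma = q * n * mu
Step 2: sigma = 1.602e-19 * 1.69e+14 * 1192
Step 3: sigma = 3.227e-02 S/cm

3.227e-02


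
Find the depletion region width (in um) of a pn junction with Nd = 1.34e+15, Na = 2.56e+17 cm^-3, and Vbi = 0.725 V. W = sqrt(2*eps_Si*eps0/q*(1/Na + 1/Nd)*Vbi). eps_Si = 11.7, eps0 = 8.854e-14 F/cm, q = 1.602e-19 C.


Step 1: 1/Na + 1/Nd = 1/2.56e+17 + 1/1.34e+15 = 7.50175e-16
Step 2: 2*eps*eps0/q = 2*11.7*8.854e-14/1.602e-19 = 1.293281e+07
Step 3: W^2 = 1.293281e+07 * 7.50175e-16 * 0.725 = 7.03386e-09
Step 4: W = sqrt(7.03386e-09) = 8.387e-05 cm = 0.8387 um

0.8387


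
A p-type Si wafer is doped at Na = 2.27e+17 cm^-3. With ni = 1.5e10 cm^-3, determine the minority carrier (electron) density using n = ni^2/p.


Step 1: Majority hole concentration p ≈ Na = 2.27e+17 cm^-3
Step 2: n = ni^2 / Na = (1.5e10)^2 / 2.27e+17
Step 3: n = 9.91e+02 cm^-3

9.91e+02


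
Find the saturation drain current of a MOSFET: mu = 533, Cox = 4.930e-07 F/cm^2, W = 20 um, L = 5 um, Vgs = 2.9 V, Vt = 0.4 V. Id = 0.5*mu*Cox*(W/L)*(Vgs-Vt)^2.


Step 1: Overdrive voltage Vov = Vgs - Vt = 2.9 - 0.4 = 2.5 V
Step 2: W/L = 20/5 = 4
Step 3: Id = 0.5 * 533 * 4.930e-07 * 4 * 2.5^2
Step 4: Id = 3.28e-03 A

3.28e-03


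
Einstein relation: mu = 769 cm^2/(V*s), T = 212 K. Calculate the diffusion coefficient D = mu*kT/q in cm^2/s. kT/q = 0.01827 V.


Step 1: D = mu * (kT/q)
Step 2: D = 769 * 0.01827
Step 3: D = 14.05 cm^2/s

14.05


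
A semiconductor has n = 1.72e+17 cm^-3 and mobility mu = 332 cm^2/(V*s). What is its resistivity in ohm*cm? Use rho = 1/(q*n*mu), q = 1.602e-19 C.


Step 1: sigma = q * n * mu = 1.602e-19 * 1.72e+17 * 332 = 9.14806e+00 S/cm
Step 2: rho = 1 / sigma = 1 / 9.14806e+00 = 0.1093 ohm*cm

0.1093


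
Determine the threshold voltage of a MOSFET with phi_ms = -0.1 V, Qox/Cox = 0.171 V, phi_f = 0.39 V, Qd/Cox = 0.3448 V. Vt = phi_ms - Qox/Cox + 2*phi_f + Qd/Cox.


Step 1: Vt = phi_ms - Qox/Cox + 2*phi_f + Qd/Cox
Step 2: Vt = -0.1 - 0.171 + 2*0.39 + 0.3448
Step 3: Vt = -0.1 - 0.171 + 0.78 + 0.3448
Step 4: Vt = 0.8538 V

0.8538


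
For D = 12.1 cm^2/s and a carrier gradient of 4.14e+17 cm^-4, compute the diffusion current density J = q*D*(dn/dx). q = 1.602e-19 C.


Step 1: J = q * D * (dn/dx)
Step 2: J = 1.602e-19 * 12.1 * 4.14e+17
Step 3: J = 8.03e-01 A/cm^2

8.03e-01


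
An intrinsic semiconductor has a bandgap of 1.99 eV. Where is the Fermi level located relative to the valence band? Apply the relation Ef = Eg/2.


Step 1: For an intrinsic semiconductor, the Fermi level sits at midgap.
Step 2: Ef = Eg / 2 = 1.99 / 2 = 0.995 eV

0.995


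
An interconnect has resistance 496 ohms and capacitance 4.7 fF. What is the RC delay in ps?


Step 1: tau = R * C
Step 2: tau = 496 * 4.7 fF = 496 * 4.7e-15 F
Step 3: tau = 2.3312e-12 s = 2.3312 ps

2.3312


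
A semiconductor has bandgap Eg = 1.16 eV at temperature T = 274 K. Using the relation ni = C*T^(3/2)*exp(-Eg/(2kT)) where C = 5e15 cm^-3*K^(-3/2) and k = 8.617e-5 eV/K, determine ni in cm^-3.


Step 1: Compute kT = 8.617e-5 * 274 = 0.02361058 eV
Step 2: Exponent = -Eg/(2kT) = -1.16/(2*0.02361058) = -24.56526
Step 3: T^(3/2) = 274^1.5 = 4535.51
Step 4: ni = 5e15 * 4535.51 * exp(-24.56526) = 4.86e+08 cm^-3

4.86e+08


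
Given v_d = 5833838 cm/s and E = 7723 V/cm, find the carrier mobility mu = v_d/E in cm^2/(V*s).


Step 1: mu = v_d / E
Step 2: mu = 5833838 / 7723
Step 3: mu = 755.38 cm^2/(V*s)

755.38


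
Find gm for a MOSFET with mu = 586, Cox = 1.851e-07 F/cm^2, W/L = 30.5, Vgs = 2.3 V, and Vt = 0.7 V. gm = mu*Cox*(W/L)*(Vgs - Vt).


Step 1: Vov = Vgs - Vt = 2.3 - 0.7 = 1.6 V
Step 2: gm = mu * Cox * (W/L) * Vov
Step 3: gm = 586 * 1.851e-07 * 30.5 * 1.6 = 5.29e-03 S

5.29e-03


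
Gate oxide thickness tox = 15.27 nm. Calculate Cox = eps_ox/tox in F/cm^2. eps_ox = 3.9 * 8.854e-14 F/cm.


Step 1: eps_ox = 3.9 * 8.854e-14 = 3.45306e-13 F/cm
Step 2: tox in cm = 15.27 nm * 1e-7 = 1.5270e-06 cm
Step 3: Cox = 3.45306e-13 / 1.5270e-06 = 2.26e-07 F/cm^2

2.26e-07


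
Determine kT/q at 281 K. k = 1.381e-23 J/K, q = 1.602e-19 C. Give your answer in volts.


Step 1: kT = 1.381e-23 * 281 = 3.88061e-21 J
Step 2: Vt = kT/q = 3.88061e-21 / 1.602e-19
Step 3: Vt = 0.02422 V

0.02422


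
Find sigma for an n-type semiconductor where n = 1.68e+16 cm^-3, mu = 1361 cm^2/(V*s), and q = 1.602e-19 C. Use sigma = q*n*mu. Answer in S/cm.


Step 1: sigma = q * n * mu
Step 2: sigma = 1.602e-19 * 1.68e+16 * 1361
Step 3: sigma = 3.663e+00 S/cm

3.663e+00


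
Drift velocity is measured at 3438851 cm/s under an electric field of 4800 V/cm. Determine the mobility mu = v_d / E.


Step 1: mu = v_d / E
Step 2: mu = 3438851 / 4800
Step 3: mu = 716.43 cm^2/(V*s)

716.43


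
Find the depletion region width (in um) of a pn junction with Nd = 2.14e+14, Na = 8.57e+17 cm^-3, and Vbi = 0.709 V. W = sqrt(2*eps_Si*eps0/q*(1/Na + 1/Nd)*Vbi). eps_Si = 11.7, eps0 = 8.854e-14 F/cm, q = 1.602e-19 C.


Step 1: 1/Na + 1/Nd = 1/8.57e+17 + 1/2.14e+14 = 4.67406e-15
Step 2: 2*eps*eps0/q = 2*11.7*8.854e-14/1.602e-19 = 1.293281e+07
Step 3: W^2 = 1.293281e+07 * 4.67406e-15 * 0.709 = 4.28581e-08
Step 4: W = sqrt(4.28581e-08) = 2.070e-04 cm = 2.07 um

2.07


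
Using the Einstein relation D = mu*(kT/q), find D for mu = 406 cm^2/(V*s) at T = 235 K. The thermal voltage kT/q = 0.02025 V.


Step 1: D = mu * (kT/q)
Step 2: D = 406 * 0.02025
Step 3: D = 8.22 cm^2/s

8.22


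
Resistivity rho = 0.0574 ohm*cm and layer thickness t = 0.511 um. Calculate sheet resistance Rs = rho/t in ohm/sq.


Step 1: Convert thickness to cm: t = 0.511 um = 5.1100e-05 cm
Step 2: Rs = rho / t = 0.0574 / 5.1100e-05
Step 3: Rs = 1123.3 ohm/sq

1123.3


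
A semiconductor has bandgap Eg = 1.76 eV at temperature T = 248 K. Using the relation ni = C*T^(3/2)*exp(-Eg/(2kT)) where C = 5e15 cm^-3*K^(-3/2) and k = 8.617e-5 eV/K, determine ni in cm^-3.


Step 1: Compute kT = 8.617e-5 * 248 = 0.02137016 eV
Step 2: Exponent = -Eg/(2kT) = -1.76/(2*0.02137016) = -41.17891
Step 3: T^(3/2) = 248^1.5 = 3905.51
Step 4: ni = 5e15 * 3905.51 * exp(-41.17891) = 2.55e+01 cm^-3

2.55e+01


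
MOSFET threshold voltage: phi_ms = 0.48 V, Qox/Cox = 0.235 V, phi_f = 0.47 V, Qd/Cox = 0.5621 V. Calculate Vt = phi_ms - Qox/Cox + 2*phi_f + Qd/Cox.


Step 1: Vt = phi_ms - Qox/Cox + 2*phi_f + Qd/Cox
Step 2: Vt = 0.48 - 0.235 + 2*0.47 + 0.5621
Step 3: Vt = 0.48 - 0.235 + 0.94 + 0.5621
Step 4: Vt = 1.7471 V

1.7471


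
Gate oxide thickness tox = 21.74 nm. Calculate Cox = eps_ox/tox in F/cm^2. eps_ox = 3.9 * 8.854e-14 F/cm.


Step 1: eps_ox = 3.9 * 8.854e-14 = 3.45306e-13 F/cm
Step 2: tox in cm = 21.74 nm * 1e-7 = 2.1740e-06 cm
Step 3: Cox = 3.45306e-13 / 2.1740e-06 = 1.59e-07 F/cm^2

1.59e-07


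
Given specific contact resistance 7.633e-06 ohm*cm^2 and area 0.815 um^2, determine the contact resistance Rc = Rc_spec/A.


Step 1: Convert area to cm^2: 0.815 um^2 = 8.1500e-09 cm^2
Step 2: Rc = Rc_spec / A = 7.633e-06 / 8.1500e-09
Step 3: Rc = 9.37e+02 ohms

9.37e+02


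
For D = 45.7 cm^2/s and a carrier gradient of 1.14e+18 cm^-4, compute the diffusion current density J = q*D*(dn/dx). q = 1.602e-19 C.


Step 1: J = q * D * (dn/dx)
Step 2: J = 1.602e-19 * 45.7 * 1.14e+18
Step 3: J = 8.35e+00 A/cm^2

8.35e+00


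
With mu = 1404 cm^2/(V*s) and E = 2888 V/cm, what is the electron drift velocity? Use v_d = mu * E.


Step 1: v_d = mu * E
Step 2: v_d = 1404 * 2888 = 4054752
Step 3: v_d = 4.05e+06 cm/s

4.05e+06


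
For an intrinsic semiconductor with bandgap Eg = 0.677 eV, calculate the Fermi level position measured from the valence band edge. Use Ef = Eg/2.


Step 1: For an intrinsic semiconductor, the Fermi level sits at midgap.
Step 2: Ef = Eg / 2 = 0.677 / 2 = 0.3385 eV

0.3385


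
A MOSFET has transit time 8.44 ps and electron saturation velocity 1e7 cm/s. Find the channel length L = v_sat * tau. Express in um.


Step 1: tau in seconds = 8.44 ps * 1e-12 = 8.4400e-12 s
Step 2: L = v_sat * tau = 1e7 * 8.4400e-12 = 8.4400e-05 cm
Step 3: L in um = 8.4400e-05 * 1e4 = 0.844 um

0.844


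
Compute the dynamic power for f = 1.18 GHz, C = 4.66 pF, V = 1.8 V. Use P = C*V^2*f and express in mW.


Step 1: V^2 = 1.8^2 = 3.24 V^2
Step 2: P = C*V^2*f = 4.66e-12 F * 3.24 * 1.18e9 Hz
Step 3: P = 1.7816112e-02 W
Step 4: P = 17.816 mW

17.816


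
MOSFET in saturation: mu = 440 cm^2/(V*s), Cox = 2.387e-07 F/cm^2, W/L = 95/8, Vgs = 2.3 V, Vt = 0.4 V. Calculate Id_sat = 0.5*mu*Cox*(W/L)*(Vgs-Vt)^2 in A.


Step 1: Overdrive voltage Vov = Vgs - Vt = 2.3 - 0.4 = 1.9 V
Step 2: W/L = 95/8 = 11.875
Step 3: Id = 0.5 * 440 * 2.387e-07 * 11.875 * 1.9^2
Step 4: Id = 2.25e-03 A

2.25e-03


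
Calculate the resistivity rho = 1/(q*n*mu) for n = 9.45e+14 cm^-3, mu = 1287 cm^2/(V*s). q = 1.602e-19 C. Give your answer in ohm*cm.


Step 1: sigma = q * n * mu = 1.602e-19 * 9.45e+14 * 1287 = 1.94838e-01 S/cm
Step 2: rho = 1 / sigma = 1 / 1.94838e-01 = 5.132 ohm*cm

5.132


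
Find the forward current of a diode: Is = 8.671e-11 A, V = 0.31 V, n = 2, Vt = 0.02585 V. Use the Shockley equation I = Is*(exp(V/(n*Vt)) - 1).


Step 1: V/(n*Vt) = 0.31/(2*0.02585) = 5.9961
Step 2: exp(5.9961) = 4.0186e+02
Step 3: I = 8.671e-11 * (4.0186e+02 - 1) = 3.48e-08 A

3.48e-08


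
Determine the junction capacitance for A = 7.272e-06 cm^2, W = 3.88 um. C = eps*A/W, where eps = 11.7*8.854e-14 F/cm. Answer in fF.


Step 1: eps_Si = 11.7 * 8.854e-14 = 1.035918e-12 F/cm
Step 2: W in cm = 3.88 * 1e-4 = 3.88e-04 cm
Step 3: C = 1.035918e-12 * 7.272e-06 / 3.88e-04 = 1.941545e-14 F
Step 4: C = 19.42 fF

19.42


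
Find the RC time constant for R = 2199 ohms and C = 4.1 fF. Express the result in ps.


Step 1: tau = R * C
Step 2: tau = 2199 * 4.1 fF = 2199 * 4.1e-15 F
Step 3: tau = 9.0159e-12 s = 9.0159 ps

9.0159


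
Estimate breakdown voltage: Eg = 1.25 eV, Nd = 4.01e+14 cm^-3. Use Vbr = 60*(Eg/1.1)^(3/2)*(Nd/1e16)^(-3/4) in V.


Step 1: Eg/1.1 = 1.25/1.1 = 1.136364
Step 2: (Eg/1.1)^1.5 = 1.136364^1.5 = 1.211368
Step 3: (Nd/1e16)^(-0.75) = (0.0401)^(-0.75) = 11.159423
Step 4: Vbr = 60 * 1.211368 * 11.159423 = 811.1 V

811.1


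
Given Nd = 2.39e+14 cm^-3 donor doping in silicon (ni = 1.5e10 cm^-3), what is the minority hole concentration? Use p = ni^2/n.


Step 1: Since Nd >> ni, n ≈ Nd = 2.39e+14 cm^-3
Step 2: p = ni^2 / n = (1.5e10)^2 / 2.39e+14
Step 3: p = 2.25e20 / 2.39e+14 = 9.41e+05 cm^-3

9.41e+05


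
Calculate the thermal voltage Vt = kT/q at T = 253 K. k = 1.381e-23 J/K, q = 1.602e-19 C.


Step 1: kT = 1.381e-23 * 253 = 3.49393e-21 J
Step 2: Vt = kT/q = 3.49393e-21 / 1.602e-19
Step 3: Vt = 0.02181 V

0.02181


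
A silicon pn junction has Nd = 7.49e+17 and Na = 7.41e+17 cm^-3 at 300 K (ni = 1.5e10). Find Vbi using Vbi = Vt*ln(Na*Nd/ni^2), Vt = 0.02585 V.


Step 1: Compute Na*Nd/ni^2 = 7.41e+17 * 7.49e+17 / (1.5e10)^2 = 2.4667e+15
Step 2: ln(2.4667e+15) = 35.4417
Step 3: Vbi = 0.02585 * 35.4417 = 0.916 V

0.916


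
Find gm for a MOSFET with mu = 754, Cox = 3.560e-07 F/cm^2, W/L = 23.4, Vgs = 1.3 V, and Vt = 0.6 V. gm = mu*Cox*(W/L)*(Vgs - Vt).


Step 1: Vov = Vgs - Vt = 1.3 - 0.6 = 0.7 V
Step 2: gm = mu * Cox * (W/L) * Vov
Step 3: gm = 754 * 3.560e-07 * 23.4 * 0.7 = 4.40e-03 S

4.40e-03


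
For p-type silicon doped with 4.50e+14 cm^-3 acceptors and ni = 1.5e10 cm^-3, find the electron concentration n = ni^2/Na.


Step 1: Majority hole concentration p ≈ Na = 4.50e+14 cm^-3
Step 2: n = ni^2 / Na = (1.5e10)^2 / 4.50e+14
Step 3: n = 5.00e+05 cm^-3

5.00e+05


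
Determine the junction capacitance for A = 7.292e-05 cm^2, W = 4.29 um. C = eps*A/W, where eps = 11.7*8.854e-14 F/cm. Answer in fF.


Step 1: eps_Si = 11.7 * 8.854e-14 = 1.035918e-12 F/cm
Step 2: W in cm = 4.29 * 1e-4 = 4.29e-04 cm
Step 3: C = 1.035918e-12 * 7.292e-05 / 4.29e-04 = 1.760819e-13 F
Step 4: C = 176.08 fF

176.08


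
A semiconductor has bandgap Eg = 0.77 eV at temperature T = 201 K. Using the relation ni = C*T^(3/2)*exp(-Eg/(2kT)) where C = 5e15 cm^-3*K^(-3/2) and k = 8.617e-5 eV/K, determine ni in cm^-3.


Step 1: Compute kT = 8.617e-5 * 201 = 0.01732017 eV
Step 2: Exponent = -Eg/(2kT) = -0.77/(2*0.01732017) = -22.22842
Step 3: T^(3/2) = 201^1.5 = 2849.67
Step 4: ni = 5e15 * 2849.67 * exp(-22.22842) = 3.16e+09 cm^-3

3.16e+09


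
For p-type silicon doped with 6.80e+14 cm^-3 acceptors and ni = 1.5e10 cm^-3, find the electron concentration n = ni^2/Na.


Step 1: Majority hole concentration p ≈ Na = 6.80e+14 cm^-3
Step 2: n = ni^2 / Na = (1.5e10)^2 / 6.80e+14
Step 3: n = 3.31e+05 cm^-3

3.31e+05


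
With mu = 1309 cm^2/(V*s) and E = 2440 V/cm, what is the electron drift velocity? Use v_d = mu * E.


Step 1: v_d = mu * E
Step 2: v_d = 1309 * 2440 = 3193960
Step 3: v_d = 3.19e+06 cm/s

3.19e+06


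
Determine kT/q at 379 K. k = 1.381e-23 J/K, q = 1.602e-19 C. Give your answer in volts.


Step 1: kT = 1.381e-23 * 379 = 5.23399e-21 J
Step 2: Vt = kT/q = 5.23399e-21 / 1.602e-19
Step 3: Vt = 0.03267 V

0.03267


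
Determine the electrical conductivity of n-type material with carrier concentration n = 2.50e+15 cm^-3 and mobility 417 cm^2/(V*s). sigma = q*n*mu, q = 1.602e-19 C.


Step 1: sigma = q * n * mu
Step 2: sigma = 1.602e-19 * 2.50e+15 * 417
Step 3: sigma = 1.670e-01 S/cm

1.670e-01


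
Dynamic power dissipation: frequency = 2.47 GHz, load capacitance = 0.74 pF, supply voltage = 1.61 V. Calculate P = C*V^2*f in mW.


Step 1: V^2 = 1.61^2 = 2.5921 V^2
Step 2: P = C*V^2*f = 0.74e-12 F * 2.5921 * 2.47e9 Hz
Step 3: P = 4.73784038e-03 W
Step 4: P = 4.738 mW

4.738


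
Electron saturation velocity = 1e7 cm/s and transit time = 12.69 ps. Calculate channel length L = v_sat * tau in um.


Step 1: tau in seconds = 12.69 ps * 1e-12 = 1.2690e-11 s
Step 2: L = v_sat * tau = 1e7 * 1.2690e-11 = 1.2690e-04 cm
Step 3: L in um = 1.2690e-04 * 1e4 = 1.269 um

1.269


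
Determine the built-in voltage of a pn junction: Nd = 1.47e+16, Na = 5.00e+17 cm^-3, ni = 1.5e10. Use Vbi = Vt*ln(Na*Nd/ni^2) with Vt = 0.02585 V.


Step 1: Compute Na*Nd/ni^2 = 5.00e+17 * 1.47e+16 / (1.5e10)^2 = 3.2667e+13
Step 2: ln(3.2667e+13) = 31.1174
Step 3: Vbi = 0.02585 * 31.1174 = 0.804 V

0.804


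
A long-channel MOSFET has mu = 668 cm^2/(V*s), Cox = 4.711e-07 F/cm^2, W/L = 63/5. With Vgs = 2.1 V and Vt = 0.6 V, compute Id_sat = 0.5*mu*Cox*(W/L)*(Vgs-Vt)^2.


Step 1: Overdrive voltage Vov = Vgs - Vt = 2.1 - 0.6 = 1.5 V
Step 2: W/L = 63/5 = 12.6
Step 3: Id = 0.5 * 668 * 4.711e-07 * 12.6 * 1.5^2
Step 4: Id = 4.46e-03 A

4.46e-03


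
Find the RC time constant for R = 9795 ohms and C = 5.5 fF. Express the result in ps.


Step 1: tau = R * C
Step 2: tau = 9795 * 5.5 fF = 9795 * 5.5e-15 F
Step 3: tau = 5.38725e-11 s = 53.8725 ps

53.8725


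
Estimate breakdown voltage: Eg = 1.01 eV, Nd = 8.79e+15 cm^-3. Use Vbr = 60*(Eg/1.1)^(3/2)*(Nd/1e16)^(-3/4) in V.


Step 1: Eg/1.1 = 1.01/1.1 = 0.918182
Step 2: (Eg/1.1)^1.5 = 0.918182^1.5 = 0.879819
Step 3: (Nd/1e16)^(-0.75) = (0.879)^(-0.75) = 1.101560
Step 4: Vbr = 60 * 0.879819 * 1.101560 = 58.2 V

58.2


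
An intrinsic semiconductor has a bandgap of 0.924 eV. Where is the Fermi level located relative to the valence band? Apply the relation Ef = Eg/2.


Step 1: For an intrinsic semiconductor, the Fermi level sits at midgap.
Step 2: Ef = Eg / 2 = 0.924 / 2 = 0.462 eV

0.462


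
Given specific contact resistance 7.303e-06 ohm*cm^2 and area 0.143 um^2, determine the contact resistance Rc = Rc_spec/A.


Step 1: Convert area to cm^2: 0.143 um^2 = 1.4300e-09 cm^2
Step 2: Rc = Rc_spec / A = 7.303e-06 / 1.4300e-09
Step 3: Rc = 5.11e+03 ohms

5.11e+03


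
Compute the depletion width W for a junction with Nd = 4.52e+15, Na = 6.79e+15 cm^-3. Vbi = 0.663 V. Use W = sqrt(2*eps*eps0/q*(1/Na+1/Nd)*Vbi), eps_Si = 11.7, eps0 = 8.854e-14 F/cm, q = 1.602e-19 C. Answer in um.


Step 1: 1/Na + 1/Nd = 1/6.79e+15 + 1/4.52e+15 = 3.68514e-16
Step 2: 2*eps*eps0/q = 2*11.7*8.854e-14/1.602e-19 = 1.293281e+07
Step 3: W^2 = 1.293281e+07 * 3.68514e-16 * 0.663 = 3.15981e-09
Step 4: W = sqrt(3.15981e-09) = 5.621e-05 cm = 0.5621 um

0.5621


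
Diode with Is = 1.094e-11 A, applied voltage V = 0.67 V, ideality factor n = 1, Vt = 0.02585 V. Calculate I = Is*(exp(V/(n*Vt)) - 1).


Step 1: V/(n*Vt) = 0.67/(1*0.02585) = 25.9188
Step 2: exp(25.9188) = 1.8046e+11
Step 3: I = 1.094e-11 * (1.8046e+11 - 1) = 1.97e+00 A

1.97e+00


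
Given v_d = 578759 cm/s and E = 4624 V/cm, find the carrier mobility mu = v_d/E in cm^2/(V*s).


Step 1: mu = v_d / E
Step 2: mu = 578759 / 4624
Step 3: mu = 125.16 cm^2/(V*s)

125.16


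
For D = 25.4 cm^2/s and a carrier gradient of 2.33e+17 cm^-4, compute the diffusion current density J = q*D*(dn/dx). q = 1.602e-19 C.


Step 1: J = q * D * (dn/dx)
Step 2: J = 1.602e-19 * 25.4 * 2.33e+17
Step 3: J = 9.48e-01 A/cm^2

9.48e-01


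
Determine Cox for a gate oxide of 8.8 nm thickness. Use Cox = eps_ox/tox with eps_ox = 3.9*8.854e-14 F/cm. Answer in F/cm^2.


Step 1: eps_ox = 3.9 * 8.854e-14 = 3.45306e-13 F/cm
Step 2: tox in cm = 8.8 nm * 1e-7 = 8.8000e-07 cm
Step 3: Cox = 3.45306e-13 / 8.8000e-07 = 3.92e-07 F/cm^2

3.92e-07


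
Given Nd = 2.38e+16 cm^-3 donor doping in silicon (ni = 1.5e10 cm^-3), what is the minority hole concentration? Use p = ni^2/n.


Step 1: Since Nd >> ni, n ≈ Nd = 2.38e+16 cm^-3
Step 2: p = ni^2 / n = (1.5e10)^2 / 2.38e+16
Step 3: p = 2.25e20 / 2.38e+16 = 9.45e+03 cm^-3

9.45e+03


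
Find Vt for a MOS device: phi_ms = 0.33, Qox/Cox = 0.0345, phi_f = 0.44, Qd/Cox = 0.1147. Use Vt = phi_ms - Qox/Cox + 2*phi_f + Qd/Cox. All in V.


Step 1: Vt = phi_ms - Qox/Cox + 2*phi_f + Qd/Cox
Step 2: Vt = 0.33 - 0.0345 + 2*0.44 + 0.1147
Step 3: Vt = 0.33 - 0.0345 + 0.88 + 0.1147
Step 4: Vt = 1.2902 V

1.2902


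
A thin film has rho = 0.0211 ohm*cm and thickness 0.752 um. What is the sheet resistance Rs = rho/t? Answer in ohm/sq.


Step 1: Convert thickness to cm: t = 0.752 um = 7.5200e-05 cm
Step 2: Rs = rho / t = 0.0211 / 7.5200e-05
Step 3: Rs = 280.6 ohm/sq

280.6


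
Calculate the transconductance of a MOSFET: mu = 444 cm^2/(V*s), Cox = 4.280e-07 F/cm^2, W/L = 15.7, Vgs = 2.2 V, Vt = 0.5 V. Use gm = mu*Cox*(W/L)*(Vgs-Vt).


Step 1: Vov = Vgs - Vt = 2.2 - 0.5 = 1.7 V
Step 2: gm = mu * Cox * (W/L) * Vov
Step 3: gm = 444 * 4.280e-07 * 15.7 * 1.7 = 5.07e-03 S

5.07e-03


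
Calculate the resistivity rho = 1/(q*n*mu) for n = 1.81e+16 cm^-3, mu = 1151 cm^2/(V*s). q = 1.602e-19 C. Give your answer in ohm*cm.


Step 1: sigma = q * n * mu = 1.602e-19 * 1.81e+16 * 1151 = 3.33746e+00 S/cm
Step 2: rho = 1 / sigma = 1 / 3.33746e+00 = 0.2996 ohm*cm

0.2996


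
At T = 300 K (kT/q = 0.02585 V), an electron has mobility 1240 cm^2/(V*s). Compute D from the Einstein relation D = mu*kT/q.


Step 1: D = mu * (kT/q)
Step 2: D = 1240 * 0.02585
Step 3: D = 32.05 cm^2/s

32.05


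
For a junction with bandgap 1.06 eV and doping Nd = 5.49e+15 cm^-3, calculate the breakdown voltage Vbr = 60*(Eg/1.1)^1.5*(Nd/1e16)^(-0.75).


Step 1: Eg/1.1 = 1.06/1.1 = 0.963636
Step 2: (Eg/1.1)^1.5 = 0.963636^1.5 = 0.945953
Step 3: (Nd/1e16)^(-0.75) = (0.549)^(-0.75) = 1.567909
Step 4: Vbr = 60 * 0.945953 * 1.567909 = 89.0 V

89.0


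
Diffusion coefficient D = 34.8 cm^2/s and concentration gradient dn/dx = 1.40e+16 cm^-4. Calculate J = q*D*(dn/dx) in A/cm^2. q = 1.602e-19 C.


Step 1: J = q * D * (dn/dx)
Step 2: J = 1.602e-19 * 34.8 * 1.40e+16
Step 3: J = 7.80e-02 A/cm^2

7.80e-02


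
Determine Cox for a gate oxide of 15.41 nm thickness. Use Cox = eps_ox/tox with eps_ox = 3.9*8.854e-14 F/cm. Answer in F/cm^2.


Step 1: eps_ox = 3.9 * 8.854e-14 = 3.45306e-13 F/cm
Step 2: tox in cm = 15.41 nm * 1e-7 = 1.5410e-06 cm
Step 3: Cox = 3.45306e-13 / 1.5410e-06 = 2.24e-07 F/cm^2

2.24e-07


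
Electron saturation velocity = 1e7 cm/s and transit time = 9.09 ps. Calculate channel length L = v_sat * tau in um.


Step 1: tau in seconds = 9.09 ps * 1e-12 = 9.0900e-12 s
Step 2: L = v_sat * tau = 1e7 * 9.0900e-12 = 9.0900e-05 cm
Step 3: L in um = 9.0900e-05 * 1e4 = 0.909 um

0.909


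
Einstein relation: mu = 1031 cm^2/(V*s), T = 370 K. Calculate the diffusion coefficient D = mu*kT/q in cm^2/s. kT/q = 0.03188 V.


Step 1: D = mu * (kT/q)
Step 2: D = 1031 * 0.03188
Step 3: D = 32.87 cm^2/s

32.87


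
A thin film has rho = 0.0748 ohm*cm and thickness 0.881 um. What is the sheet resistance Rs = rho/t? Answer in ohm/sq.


Step 1: Convert thickness to cm: t = 0.881 um = 8.8100e-05 cm
Step 2: Rs = rho / t = 0.0748 / 8.8100e-05
Step 3: Rs = 849.0 ohm/sq

849.0


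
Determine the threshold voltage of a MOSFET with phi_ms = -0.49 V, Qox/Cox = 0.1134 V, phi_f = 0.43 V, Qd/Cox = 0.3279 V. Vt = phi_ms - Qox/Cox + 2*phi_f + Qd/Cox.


Step 1: Vt = phi_ms - Qox/Cox + 2*phi_f + Qd/Cox
Step 2: Vt = -0.49 - 0.1134 + 2*0.43 + 0.3279
Step 3: Vt = -0.49 - 0.1134 + 0.86 + 0.3279
Step 4: Vt = 0.5845 V

0.5845


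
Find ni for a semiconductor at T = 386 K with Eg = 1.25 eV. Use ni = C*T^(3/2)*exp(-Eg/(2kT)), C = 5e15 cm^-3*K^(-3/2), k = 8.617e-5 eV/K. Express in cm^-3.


Step 1: Compute kT = 8.617e-5 * 386 = 0.03326162 eV
Step 2: Exponent = -Eg/(2kT) = -1.25/(2*0.03326162) = -18.79043
Step 3: T^(3/2) = 386^1.5 = 7583.70
Step 4: ni = 5e15 * 7583.70 * exp(-18.79043) = 2.62e+11 cm^-3

2.62e+11


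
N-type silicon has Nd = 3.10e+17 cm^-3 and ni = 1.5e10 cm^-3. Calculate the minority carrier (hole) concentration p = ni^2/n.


Step 1: Since Nd >> ni, n ≈ Nd = 3.10e+17 cm^-3
Step 2: p = ni^2 / n = (1.5e10)^2 / 3.10e+17
Step 3: p = 2.25e20 / 3.10e+17 = 7.26e+02 cm^-3

7.26e+02


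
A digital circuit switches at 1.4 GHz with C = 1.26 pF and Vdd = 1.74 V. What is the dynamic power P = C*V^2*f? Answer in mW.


Step 1: V^2 = 1.74^2 = 3.0276 V^2
Step 2: P = C*V^2*f = 1.26e-12 F * 3.0276 * 1.4e9 Hz
Step 3: P = 5.3406864e-03 W
Step 4: P = 5.341 mW

5.341


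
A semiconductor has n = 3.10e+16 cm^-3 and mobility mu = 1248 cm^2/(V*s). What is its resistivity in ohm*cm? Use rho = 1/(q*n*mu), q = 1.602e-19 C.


Step 1: sigma = q * n * mu = 1.602e-19 * 3.10e+16 * 1248 = 6.19782e+00 S/cm
Step 2: rho = 1 / sigma = 1 / 6.19782e+00 = 0.1613 ohm*cm

0.1613


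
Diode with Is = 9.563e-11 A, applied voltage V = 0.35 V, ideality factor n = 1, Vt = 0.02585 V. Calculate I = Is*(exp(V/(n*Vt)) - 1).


Step 1: V/(n*Vt) = 0.35/(1*0.02585) = 13.5397
Step 2: exp(13.5397) = 7.5896e+05
Step 3: I = 9.563e-11 * (7.5896e+05 - 1) = 7.26e-05 A

7.26e-05


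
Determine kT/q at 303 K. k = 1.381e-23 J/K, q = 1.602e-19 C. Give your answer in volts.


Step 1: kT = 1.381e-23 * 303 = 4.18443e-21 J
Step 2: Vt = kT/q = 4.18443e-21 / 1.602e-19
Step 3: Vt = 0.02612 V

0.02612


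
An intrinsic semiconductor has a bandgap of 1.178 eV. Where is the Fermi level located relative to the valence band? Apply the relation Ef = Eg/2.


Step 1: For an intrinsic semiconductor, the Fermi level sits at midgap.
Step 2: Ef = Eg / 2 = 1.178 / 2 = 0.589 eV

0.589


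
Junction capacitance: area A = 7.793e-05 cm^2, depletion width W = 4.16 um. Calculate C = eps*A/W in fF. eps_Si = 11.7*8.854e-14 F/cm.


Step 1: eps_Si = 11.7 * 8.854e-14 = 1.035918e-12 F/cm
Step 2: W in cm = 4.16 * 1e-4 = 4.16e-04 cm
Step 3: C = 1.035918e-12 * 7.793e-05 / 4.16e-04 = 1.940603e-13 F
Step 4: C = 194.06 fF

194.06


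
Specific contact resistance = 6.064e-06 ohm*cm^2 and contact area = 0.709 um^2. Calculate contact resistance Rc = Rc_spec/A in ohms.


Step 1: Convert area to cm^2: 0.709 um^2 = 7.0900e-09 cm^2
Step 2: Rc = Rc_spec / A = 6.064e-06 / 7.0900e-09
Step 3: Rc = 8.55e+02 ohms

8.55e+02


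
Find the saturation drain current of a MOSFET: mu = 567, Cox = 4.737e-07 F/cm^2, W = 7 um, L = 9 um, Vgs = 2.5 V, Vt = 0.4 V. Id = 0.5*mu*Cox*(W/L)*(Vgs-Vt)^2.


Step 1: Overdrive voltage Vov = Vgs - Vt = 2.5 - 0.4 = 2.1 V
Step 2: W/L = 7/9 = 0.777778
Step 3: Id = 0.5 * 567 * 4.737e-07 * 0.777778 * 2.1^2
Step 4: Id = 4.61e-04 A

4.61e-04


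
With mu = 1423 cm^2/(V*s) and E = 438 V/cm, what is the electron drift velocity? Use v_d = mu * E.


Step 1: v_d = mu * E
Step 2: v_d = 1423 * 438 = 623274
Step 3: v_d = 6.23e+05 cm/s

6.23e+05
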